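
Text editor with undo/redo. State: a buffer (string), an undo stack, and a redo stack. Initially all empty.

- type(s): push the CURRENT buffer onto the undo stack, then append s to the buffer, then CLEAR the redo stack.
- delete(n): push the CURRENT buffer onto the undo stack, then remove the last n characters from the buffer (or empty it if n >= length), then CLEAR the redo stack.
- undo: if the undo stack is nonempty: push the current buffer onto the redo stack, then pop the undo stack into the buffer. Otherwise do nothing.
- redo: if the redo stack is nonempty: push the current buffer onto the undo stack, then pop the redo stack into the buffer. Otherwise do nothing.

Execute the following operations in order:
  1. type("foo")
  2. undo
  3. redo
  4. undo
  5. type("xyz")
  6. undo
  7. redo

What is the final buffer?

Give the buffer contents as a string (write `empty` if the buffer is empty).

After op 1 (type): buf='foo' undo_depth=1 redo_depth=0
After op 2 (undo): buf='(empty)' undo_depth=0 redo_depth=1
After op 3 (redo): buf='foo' undo_depth=1 redo_depth=0
After op 4 (undo): buf='(empty)' undo_depth=0 redo_depth=1
After op 5 (type): buf='xyz' undo_depth=1 redo_depth=0
After op 6 (undo): buf='(empty)' undo_depth=0 redo_depth=1
After op 7 (redo): buf='xyz' undo_depth=1 redo_depth=0

Answer: xyz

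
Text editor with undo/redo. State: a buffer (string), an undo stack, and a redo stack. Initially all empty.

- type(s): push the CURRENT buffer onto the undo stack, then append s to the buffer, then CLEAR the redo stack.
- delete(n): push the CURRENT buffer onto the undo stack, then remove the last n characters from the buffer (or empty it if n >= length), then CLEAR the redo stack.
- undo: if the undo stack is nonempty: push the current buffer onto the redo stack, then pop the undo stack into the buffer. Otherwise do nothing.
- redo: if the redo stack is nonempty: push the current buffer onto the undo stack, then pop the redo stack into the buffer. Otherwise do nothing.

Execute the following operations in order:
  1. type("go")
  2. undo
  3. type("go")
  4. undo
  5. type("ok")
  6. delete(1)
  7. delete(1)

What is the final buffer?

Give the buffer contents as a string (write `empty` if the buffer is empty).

Answer: empty

Derivation:
After op 1 (type): buf='go' undo_depth=1 redo_depth=0
After op 2 (undo): buf='(empty)' undo_depth=0 redo_depth=1
After op 3 (type): buf='go' undo_depth=1 redo_depth=0
After op 4 (undo): buf='(empty)' undo_depth=0 redo_depth=1
After op 5 (type): buf='ok' undo_depth=1 redo_depth=0
After op 6 (delete): buf='o' undo_depth=2 redo_depth=0
After op 7 (delete): buf='(empty)' undo_depth=3 redo_depth=0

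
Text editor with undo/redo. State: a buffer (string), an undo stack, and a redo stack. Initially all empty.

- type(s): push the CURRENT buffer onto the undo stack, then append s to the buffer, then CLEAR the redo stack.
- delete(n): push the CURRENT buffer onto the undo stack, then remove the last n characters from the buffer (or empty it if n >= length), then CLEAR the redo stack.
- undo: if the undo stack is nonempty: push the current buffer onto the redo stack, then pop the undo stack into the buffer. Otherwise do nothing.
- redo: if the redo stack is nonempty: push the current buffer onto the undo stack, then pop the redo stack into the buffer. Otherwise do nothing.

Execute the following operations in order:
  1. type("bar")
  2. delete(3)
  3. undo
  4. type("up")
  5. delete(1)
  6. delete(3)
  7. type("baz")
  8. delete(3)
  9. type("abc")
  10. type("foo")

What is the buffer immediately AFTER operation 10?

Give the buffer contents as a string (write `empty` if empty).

After op 1 (type): buf='bar' undo_depth=1 redo_depth=0
After op 2 (delete): buf='(empty)' undo_depth=2 redo_depth=0
After op 3 (undo): buf='bar' undo_depth=1 redo_depth=1
After op 4 (type): buf='barup' undo_depth=2 redo_depth=0
After op 5 (delete): buf='baru' undo_depth=3 redo_depth=0
After op 6 (delete): buf='b' undo_depth=4 redo_depth=0
After op 7 (type): buf='bbaz' undo_depth=5 redo_depth=0
After op 8 (delete): buf='b' undo_depth=6 redo_depth=0
After op 9 (type): buf='babc' undo_depth=7 redo_depth=0
After op 10 (type): buf='babcfoo' undo_depth=8 redo_depth=0

Answer: babcfoo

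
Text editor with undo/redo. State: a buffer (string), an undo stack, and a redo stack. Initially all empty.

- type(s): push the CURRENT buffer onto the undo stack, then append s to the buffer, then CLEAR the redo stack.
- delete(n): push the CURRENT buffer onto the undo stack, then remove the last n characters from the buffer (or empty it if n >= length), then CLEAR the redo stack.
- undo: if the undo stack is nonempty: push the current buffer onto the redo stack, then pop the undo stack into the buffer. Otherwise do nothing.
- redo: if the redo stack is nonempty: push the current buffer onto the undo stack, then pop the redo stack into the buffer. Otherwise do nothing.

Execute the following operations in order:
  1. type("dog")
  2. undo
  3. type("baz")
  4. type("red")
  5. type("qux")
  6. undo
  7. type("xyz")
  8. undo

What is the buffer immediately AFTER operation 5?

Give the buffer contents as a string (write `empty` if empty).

After op 1 (type): buf='dog' undo_depth=1 redo_depth=0
After op 2 (undo): buf='(empty)' undo_depth=0 redo_depth=1
After op 3 (type): buf='baz' undo_depth=1 redo_depth=0
After op 4 (type): buf='bazred' undo_depth=2 redo_depth=0
After op 5 (type): buf='bazredqux' undo_depth=3 redo_depth=0

Answer: bazredqux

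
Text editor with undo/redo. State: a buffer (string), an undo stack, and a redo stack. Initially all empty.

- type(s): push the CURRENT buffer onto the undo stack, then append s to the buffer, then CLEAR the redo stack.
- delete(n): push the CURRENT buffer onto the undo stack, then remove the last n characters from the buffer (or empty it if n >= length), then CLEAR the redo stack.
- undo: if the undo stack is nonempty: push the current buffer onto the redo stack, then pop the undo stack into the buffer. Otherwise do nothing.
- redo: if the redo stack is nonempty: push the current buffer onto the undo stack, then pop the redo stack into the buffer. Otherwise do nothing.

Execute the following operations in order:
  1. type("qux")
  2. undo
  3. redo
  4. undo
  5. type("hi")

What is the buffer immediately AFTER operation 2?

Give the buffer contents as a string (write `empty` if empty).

Answer: empty

Derivation:
After op 1 (type): buf='qux' undo_depth=1 redo_depth=0
After op 2 (undo): buf='(empty)' undo_depth=0 redo_depth=1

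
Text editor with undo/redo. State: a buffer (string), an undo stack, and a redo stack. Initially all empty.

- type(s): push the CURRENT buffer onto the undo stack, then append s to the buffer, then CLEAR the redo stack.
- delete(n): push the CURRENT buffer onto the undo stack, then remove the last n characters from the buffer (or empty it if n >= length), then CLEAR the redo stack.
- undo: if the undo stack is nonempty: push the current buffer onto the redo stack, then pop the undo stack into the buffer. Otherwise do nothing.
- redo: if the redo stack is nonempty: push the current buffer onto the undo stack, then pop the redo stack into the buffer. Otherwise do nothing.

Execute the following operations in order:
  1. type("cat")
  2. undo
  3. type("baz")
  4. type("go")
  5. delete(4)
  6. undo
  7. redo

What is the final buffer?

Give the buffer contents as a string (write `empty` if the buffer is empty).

Answer: b

Derivation:
After op 1 (type): buf='cat' undo_depth=1 redo_depth=0
After op 2 (undo): buf='(empty)' undo_depth=0 redo_depth=1
After op 3 (type): buf='baz' undo_depth=1 redo_depth=0
After op 4 (type): buf='bazgo' undo_depth=2 redo_depth=0
After op 5 (delete): buf='b' undo_depth=3 redo_depth=0
After op 6 (undo): buf='bazgo' undo_depth=2 redo_depth=1
After op 7 (redo): buf='b' undo_depth=3 redo_depth=0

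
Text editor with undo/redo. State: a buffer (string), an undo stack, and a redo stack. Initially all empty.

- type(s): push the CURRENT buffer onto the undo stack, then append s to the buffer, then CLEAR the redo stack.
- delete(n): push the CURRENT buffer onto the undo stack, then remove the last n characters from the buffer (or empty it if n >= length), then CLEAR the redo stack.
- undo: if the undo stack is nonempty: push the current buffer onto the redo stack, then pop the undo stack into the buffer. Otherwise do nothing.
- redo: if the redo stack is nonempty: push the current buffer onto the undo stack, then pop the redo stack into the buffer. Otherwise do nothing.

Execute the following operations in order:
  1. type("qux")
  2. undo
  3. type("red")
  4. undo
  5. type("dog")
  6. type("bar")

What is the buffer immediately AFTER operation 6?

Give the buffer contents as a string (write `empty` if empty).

After op 1 (type): buf='qux' undo_depth=1 redo_depth=0
After op 2 (undo): buf='(empty)' undo_depth=0 redo_depth=1
After op 3 (type): buf='red' undo_depth=1 redo_depth=0
After op 4 (undo): buf='(empty)' undo_depth=0 redo_depth=1
After op 5 (type): buf='dog' undo_depth=1 redo_depth=0
After op 6 (type): buf='dogbar' undo_depth=2 redo_depth=0

Answer: dogbar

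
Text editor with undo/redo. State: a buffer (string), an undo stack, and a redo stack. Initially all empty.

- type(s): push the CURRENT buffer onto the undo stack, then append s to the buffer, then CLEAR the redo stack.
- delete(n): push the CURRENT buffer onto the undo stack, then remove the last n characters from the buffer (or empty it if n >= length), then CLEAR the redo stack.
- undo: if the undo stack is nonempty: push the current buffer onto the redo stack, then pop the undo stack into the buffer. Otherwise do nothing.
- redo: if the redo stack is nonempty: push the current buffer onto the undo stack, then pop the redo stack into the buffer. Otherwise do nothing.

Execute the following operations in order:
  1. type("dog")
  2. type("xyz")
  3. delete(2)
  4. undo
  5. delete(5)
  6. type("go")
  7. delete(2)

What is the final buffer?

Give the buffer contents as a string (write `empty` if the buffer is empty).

Answer: d

Derivation:
After op 1 (type): buf='dog' undo_depth=1 redo_depth=0
After op 2 (type): buf='dogxyz' undo_depth=2 redo_depth=0
After op 3 (delete): buf='dogx' undo_depth=3 redo_depth=0
After op 4 (undo): buf='dogxyz' undo_depth=2 redo_depth=1
After op 5 (delete): buf='d' undo_depth=3 redo_depth=0
After op 6 (type): buf='dgo' undo_depth=4 redo_depth=0
After op 7 (delete): buf='d' undo_depth=5 redo_depth=0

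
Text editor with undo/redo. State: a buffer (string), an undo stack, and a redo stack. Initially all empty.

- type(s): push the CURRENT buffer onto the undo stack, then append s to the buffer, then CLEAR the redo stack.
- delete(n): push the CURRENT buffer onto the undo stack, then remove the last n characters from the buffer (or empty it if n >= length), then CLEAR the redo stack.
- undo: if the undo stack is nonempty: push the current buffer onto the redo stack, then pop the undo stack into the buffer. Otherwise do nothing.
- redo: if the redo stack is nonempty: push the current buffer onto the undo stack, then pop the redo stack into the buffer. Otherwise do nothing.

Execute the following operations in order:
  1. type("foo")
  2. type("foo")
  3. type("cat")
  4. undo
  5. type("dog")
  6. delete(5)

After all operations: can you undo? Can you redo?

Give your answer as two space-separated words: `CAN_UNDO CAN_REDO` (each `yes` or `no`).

Answer: yes no

Derivation:
After op 1 (type): buf='foo' undo_depth=1 redo_depth=0
After op 2 (type): buf='foofoo' undo_depth=2 redo_depth=0
After op 3 (type): buf='foofoocat' undo_depth=3 redo_depth=0
After op 4 (undo): buf='foofoo' undo_depth=2 redo_depth=1
After op 5 (type): buf='foofoodog' undo_depth=3 redo_depth=0
After op 6 (delete): buf='foof' undo_depth=4 redo_depth=0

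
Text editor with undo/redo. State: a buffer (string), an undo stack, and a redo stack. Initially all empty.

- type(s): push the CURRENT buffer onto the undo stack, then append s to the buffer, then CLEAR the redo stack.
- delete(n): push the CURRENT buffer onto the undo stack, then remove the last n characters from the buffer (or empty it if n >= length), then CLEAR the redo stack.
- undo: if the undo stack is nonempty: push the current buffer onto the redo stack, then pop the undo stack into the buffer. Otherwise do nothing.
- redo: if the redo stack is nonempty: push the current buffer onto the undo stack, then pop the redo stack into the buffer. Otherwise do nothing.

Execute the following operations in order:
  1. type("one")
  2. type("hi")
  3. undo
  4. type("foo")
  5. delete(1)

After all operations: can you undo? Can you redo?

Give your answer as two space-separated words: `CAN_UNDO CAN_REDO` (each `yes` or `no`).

Answer: yes no

Derivation:
After op 1 (type): buf='one' undo_depth=1 redo_depth=0
After op 2 (type): buf='onehi' undo_depth=2 redo_depth=0
After op 3 (undo): buf='one' undo_depth=1 redo_depth=1
After op 4 (type): buf='onefoo' undo_depth=2 redo_depth=0
After op 5 (delete): buf='onefo' undo_depth=3 redo_depth=0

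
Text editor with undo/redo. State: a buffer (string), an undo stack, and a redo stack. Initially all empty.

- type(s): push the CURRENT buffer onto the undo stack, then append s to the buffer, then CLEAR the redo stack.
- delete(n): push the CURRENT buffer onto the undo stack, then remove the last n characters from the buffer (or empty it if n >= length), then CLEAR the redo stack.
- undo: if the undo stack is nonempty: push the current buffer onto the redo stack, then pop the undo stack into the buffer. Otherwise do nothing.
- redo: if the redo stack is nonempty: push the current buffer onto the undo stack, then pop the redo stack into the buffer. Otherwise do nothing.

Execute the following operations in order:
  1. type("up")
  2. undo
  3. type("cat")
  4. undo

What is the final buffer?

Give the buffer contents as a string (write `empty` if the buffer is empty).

Answer: empty

Derivation:
After op 1 (type): buf='up' undo_depth=1 redo_depth=0
After op 2 (undo): buf='(empty)' undo_depth=0 redo_depth=1
After op 3 (type): buf='cat' undo_depth=1 redo_depth=0
After op 4 (undo): buf='(empty)' undo_depth=0 redo_depth=1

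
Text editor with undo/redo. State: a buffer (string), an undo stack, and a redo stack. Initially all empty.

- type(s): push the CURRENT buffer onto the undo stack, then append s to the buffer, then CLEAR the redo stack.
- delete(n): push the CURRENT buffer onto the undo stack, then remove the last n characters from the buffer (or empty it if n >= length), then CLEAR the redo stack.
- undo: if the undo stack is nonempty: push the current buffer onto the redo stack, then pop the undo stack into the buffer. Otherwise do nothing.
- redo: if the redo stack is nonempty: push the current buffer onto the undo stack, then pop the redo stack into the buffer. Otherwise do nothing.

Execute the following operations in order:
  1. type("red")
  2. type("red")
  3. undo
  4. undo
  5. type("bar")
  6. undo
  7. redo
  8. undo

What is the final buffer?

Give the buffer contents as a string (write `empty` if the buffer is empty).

Answer: empty

Derivation:
After op 1 (type): buf='red' undo_depth=1 redo_depth=0
After op 2 (type): buf='redred' undo_depth=2 redo_depth=0
After op 3 (undo): buf='red' undo_depth=1 redo_depth=1
After op 4 (undo): buf='(empty)' undo_depth=0 redo_depth=2
After op 5 (type): buf='bar' undo_depth=1 redo_depth=0
After op 6 (undo): buf='(empty)' undo_depth=0 redo_depth=1
After op 7 (redo): buf='bar' undo_depth=1 redo_depth=0
After op 8 (undo): buf='(empty)' undo_depth=0 redo_depth=1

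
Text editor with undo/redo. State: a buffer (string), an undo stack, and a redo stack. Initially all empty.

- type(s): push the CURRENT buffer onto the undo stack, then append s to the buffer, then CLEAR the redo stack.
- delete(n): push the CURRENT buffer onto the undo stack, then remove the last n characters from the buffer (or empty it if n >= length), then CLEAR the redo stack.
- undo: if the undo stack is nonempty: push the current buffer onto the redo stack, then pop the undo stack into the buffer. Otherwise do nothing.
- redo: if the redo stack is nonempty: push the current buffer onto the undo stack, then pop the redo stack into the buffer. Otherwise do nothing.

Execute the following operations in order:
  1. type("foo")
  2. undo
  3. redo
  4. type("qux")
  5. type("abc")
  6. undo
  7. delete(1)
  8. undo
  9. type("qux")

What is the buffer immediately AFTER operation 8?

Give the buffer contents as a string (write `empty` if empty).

Answer: fooqux

Derivation:
After op 1 (type): buf='foo' undo_depth=1 redo_depth=0
After op 2 (undo): buf='(empty)' undo_depth=0 redo_depth=1
After op 3 (redo): buf='foo' undo_depth=1 redo_depth=0
After op 4 (type): buf='fooqux' undo_depth=2 redo_depth=0
After op 5 (type): buf='fooquxabc' undo_depth=3 redo_depth=0
After op 6 (undo): buf='fooqux' undo_depth=2 redo_depth=1
After op 7 (delete): buf='fooqu' undo_depth=3 redo_depth=0
After op 8 (undo): buf='fooqux' undo_depth=2 redo_depth=1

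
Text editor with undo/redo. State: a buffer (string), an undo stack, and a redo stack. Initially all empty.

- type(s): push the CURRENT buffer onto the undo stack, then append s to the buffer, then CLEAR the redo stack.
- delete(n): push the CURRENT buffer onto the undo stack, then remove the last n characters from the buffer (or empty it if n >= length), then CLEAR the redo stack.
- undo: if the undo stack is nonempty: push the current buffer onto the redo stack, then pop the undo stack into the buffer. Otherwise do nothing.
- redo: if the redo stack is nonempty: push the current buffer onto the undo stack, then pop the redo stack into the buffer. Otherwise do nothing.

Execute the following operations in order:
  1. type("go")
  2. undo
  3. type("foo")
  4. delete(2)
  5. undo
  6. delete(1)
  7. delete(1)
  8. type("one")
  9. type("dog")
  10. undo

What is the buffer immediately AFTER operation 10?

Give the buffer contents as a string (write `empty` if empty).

Answer: fone

Derivation:
After op 1 (type): buf='go' undo_depth=1 redo_depth=0
After op 2 (undo): buf='(empty)' undo_depth=0 redo_depth=1
After op 3 (type): buf='foo' undo_depth=1 redo_depth=0
After op 4 (delete): buf='f' undo_depth=2 redo_depth=0
After op 5 (undo): buf='foo' undo_depth=1 redo_depth=1
After op 6 (delete): buf='fo' undo_depth=2 redo_depth=0
After op 7 (delete): buf='f' undo_depth=3 redo_depth=0
After op 8 (type): buf='fone' undo_depth=4 redo_depth=0
After op 9 (type): buf='fonedog' undo_depth=5 redo_depth=0
After op 10 (undo): buf='fone' undo_depth=4 redo_depth=1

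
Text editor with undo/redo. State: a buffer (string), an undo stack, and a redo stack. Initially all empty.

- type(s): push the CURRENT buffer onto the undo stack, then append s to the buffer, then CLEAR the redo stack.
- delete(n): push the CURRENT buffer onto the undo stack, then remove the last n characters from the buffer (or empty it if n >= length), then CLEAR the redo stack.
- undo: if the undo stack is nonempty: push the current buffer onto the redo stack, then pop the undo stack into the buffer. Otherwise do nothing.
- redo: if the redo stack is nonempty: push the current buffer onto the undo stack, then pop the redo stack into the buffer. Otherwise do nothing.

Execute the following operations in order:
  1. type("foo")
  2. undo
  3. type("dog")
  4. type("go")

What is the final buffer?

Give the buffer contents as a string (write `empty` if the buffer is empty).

Answer: doggo

Derivation:
After op 1 (type): buf='foo' undo_depth=1 redo_depth=0
After op 2 (undo): buf='(empty)' undo_depth=0 redo_depth=1
After op 3 (type): buf='dog' undo_depth=1 redo_depth=0
After op 4 (type): buf='doggo' undo_depth=2 redo_depth=0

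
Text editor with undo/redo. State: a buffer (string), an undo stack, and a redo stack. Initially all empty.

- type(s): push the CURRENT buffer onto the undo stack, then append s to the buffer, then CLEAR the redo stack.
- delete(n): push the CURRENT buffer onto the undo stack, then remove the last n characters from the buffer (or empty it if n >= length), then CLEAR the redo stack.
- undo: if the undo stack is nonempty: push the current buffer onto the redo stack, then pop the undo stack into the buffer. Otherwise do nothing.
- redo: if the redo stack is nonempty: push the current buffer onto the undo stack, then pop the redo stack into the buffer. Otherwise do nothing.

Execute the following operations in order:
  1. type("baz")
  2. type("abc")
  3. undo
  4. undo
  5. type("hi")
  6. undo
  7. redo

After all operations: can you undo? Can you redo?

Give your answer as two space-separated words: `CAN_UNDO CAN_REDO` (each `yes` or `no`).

Answer: yes no

Derivation:
After op 1 (type): buf='baz' undo_depth=1 redo_depth=0
After op 2 (type): buf='bazabc' undo_depth=2 redo_depth=0
After op 3 (undo): buf='baz' undo_depth=1 redo_depth=1
After op 4 (undo): buf='(empty)' undo_depth=0 redo_depth=2
After op 5 (type): buf='hi' undo_depth=1 redo_depth=0
After op 6 (undo): buf='(empty)' undo_depth=0 redo_depth=1
After op 7 (redo): buf='hi' undo_depth=1 redo_depth=0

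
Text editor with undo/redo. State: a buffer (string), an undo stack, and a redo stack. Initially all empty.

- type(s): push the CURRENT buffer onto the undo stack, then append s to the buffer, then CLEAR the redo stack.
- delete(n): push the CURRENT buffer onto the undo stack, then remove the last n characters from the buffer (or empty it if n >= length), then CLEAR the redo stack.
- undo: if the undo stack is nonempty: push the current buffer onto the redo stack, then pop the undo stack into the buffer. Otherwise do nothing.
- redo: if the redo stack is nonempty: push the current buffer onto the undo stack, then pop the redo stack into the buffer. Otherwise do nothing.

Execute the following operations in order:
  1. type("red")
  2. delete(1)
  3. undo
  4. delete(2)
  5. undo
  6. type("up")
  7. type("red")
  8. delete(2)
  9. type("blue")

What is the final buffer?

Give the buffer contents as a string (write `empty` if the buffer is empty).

Answer: reduprblue

Derivation:
After op 1 (type): buf='red' undo_depth=1 redo_depth=0
After op 2 (delete): buf='re' undo_depth=2 redo_depth=0
After op 3 (undo): buf='red' undo_depth=1 redo_depth=1
After op 4 (delete): buf='r' undo_depth=2 redo_depth=0
After op 5 (undo): buf='red' undo_depth=1 redo_depth=1
After op 6 (type): buf='redup' undo_depth=2 redo_depth=0
After op 7 (type): buf='redupred' undo_depth=3 redo_depth=0
After op 8 (delete): buf='redupr' undo_depth=4 redo_depth=0
After op 9 (type): buf='reduprblue' undo_depth=5 redo_depth=0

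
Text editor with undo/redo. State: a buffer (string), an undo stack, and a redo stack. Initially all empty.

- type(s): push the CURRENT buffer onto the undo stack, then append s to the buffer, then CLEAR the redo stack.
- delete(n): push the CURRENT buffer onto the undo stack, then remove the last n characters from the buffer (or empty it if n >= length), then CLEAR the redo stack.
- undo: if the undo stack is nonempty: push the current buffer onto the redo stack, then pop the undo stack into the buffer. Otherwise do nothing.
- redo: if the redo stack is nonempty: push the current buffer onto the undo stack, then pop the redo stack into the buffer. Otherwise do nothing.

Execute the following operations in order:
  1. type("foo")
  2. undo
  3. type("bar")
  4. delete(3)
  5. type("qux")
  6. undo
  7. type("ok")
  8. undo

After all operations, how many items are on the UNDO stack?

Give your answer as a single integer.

Answer: 2

Derivation:
After op 1 (type): buf='foo' undo_depth=1 redo_depth=0
After op 2 (undo): buf='(empty)' undo_depth=0 redo_depth=1
After op 3 (type): buf='bar' undo_depth=1 redo_depth=0
After op 4 (delete): buf='(empty)' undo_depth=2 redo_depth=0
After op 5 (type): buf='qux' undo_depth=3 redo_depth=0
After op 6 (undo): buf='(empty)' undo_depth=2 redo_depth=1
After op 7 (type): buf='ok' undo_depth=3 redo_depth=0
After op 8 (undo): buf='(empty)' undo_depth=2 redo_depth=1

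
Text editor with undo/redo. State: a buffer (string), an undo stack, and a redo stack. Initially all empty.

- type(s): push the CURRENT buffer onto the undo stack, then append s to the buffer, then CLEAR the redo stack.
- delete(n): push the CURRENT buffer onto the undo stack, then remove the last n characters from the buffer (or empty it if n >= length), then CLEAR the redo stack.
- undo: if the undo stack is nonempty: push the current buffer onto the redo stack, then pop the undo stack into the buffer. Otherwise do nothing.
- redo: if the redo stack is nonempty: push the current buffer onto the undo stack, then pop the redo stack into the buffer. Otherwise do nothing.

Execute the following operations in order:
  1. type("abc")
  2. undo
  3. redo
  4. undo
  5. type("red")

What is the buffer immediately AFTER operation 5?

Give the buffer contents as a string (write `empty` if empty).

Answer: red

Derivation:
After op 1 (type): buf='abc' undo_depth=1 redo_depth=0
After op 2 (undo): buf='(empty)' undo_depth=0 redo_depth=1
After op 3 (redo): buf='abc' undo_depth=1 redo_depth=0
After op 4 (undo): buf='(empty)' undo_depth=0 redo_depth=1
After op 5 (type): buf='red' undo_depth=1 redo_depth=0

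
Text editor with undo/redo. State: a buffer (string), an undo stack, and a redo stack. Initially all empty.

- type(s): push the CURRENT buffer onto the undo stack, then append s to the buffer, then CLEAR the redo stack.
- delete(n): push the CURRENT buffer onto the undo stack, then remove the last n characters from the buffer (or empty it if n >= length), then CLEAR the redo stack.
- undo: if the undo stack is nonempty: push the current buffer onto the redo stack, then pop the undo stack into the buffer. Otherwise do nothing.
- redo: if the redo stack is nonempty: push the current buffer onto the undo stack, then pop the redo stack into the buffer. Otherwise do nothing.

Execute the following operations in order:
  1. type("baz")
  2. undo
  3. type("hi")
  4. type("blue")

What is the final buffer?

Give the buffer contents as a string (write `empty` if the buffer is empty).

After op 1 (type): buf='baz' undo_depth=1 redo_depth=0
After op 2 (undo): buf='(empty)' undo_depth=0 redo_depth=1
After op 3 (type): buf='hi' undo_depth=1 redo_depth=0
After op 4 (type): buf='hiblue' undo_depth=2 redo_depth=0

Answer: hiblue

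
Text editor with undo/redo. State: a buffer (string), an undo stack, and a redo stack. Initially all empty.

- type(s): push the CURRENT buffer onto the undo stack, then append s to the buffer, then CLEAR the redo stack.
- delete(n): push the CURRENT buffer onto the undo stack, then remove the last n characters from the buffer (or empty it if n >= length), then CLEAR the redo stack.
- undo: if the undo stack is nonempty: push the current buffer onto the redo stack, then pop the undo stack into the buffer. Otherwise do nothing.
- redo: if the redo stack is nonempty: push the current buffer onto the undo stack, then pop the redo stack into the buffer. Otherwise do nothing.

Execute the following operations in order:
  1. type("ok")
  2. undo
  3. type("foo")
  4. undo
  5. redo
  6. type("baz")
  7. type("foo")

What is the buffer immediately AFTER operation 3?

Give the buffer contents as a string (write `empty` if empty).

Answer: foo

Derivation:
After op 1 (type): buf='ok' undo_depth=1 redo_depth=0
After op 2 (undo): buf='(empty)' undo_depth=0 redo_depth=1
After op 3 (type): buf='foo' undo_depth=1 redo_depth=0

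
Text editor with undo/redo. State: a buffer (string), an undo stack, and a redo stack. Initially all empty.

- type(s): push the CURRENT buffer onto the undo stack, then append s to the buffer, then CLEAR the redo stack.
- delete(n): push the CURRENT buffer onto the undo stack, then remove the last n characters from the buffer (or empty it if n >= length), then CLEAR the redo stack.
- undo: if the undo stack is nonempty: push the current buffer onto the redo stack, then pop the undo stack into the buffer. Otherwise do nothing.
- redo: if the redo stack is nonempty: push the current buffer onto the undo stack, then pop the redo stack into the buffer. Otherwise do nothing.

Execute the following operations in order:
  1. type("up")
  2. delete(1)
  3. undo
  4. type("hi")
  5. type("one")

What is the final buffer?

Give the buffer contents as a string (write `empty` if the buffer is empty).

After op 1 (type): buf='up' undo_depth=1 redo_depth=0
After op 2 (delete): buf='u' undo_depth=2 redo_depth=0
After op 3 (undo): buf='up' undo_depth=1 redo_depth=1
After op 4 (type): buf='uphi' undo_depth=2 redo_depth=0
After op 5 (type): buf='uphione' undo_depth=3 redo_depth=0

Answer: uphione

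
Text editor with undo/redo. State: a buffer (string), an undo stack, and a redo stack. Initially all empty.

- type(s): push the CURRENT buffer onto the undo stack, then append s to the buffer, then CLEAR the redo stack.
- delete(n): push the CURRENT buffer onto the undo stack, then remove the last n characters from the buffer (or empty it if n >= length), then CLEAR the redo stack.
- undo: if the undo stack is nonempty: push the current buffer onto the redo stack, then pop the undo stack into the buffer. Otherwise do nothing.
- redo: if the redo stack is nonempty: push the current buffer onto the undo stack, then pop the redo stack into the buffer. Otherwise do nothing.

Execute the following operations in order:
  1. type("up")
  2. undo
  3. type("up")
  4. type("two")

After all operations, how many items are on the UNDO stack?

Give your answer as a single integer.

After op 1 (type): buf='up' undo_depth=1 redo_depth=0
After op 2 (undo): buf='(empty)' undo_depth=0 redo_depth=1
After op 3 (type): buf='up' undo_depth=1 redo_depth=0
After op 4 (type): buf='uptwo' undo_depth=2 redo_depth=0

Answer: 2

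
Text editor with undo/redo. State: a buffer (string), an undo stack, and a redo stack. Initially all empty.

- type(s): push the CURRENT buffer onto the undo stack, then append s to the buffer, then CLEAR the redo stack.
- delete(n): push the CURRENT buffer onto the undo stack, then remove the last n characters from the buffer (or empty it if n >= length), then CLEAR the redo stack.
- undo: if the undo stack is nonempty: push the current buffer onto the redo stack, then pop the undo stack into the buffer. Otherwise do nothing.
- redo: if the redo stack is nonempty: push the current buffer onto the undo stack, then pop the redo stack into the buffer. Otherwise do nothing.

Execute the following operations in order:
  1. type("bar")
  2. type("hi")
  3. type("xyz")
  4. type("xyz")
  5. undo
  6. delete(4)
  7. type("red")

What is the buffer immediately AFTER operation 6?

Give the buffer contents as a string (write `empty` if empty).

Answer: barh

Derivation:
After op 1 (type): buf='bar' undo_depth=1 redo_depth=0
After op 2 (type): buf='barhi' undo_depth=2 redo_depth=0
After op 3 (type): buf='barhixyz' undo_depth=3 redo_depth=0
After op 4 (type): buf='barhixyzxyz' undo_depth=4 redo_depth=0
After op 5 (undo): buf='barhixyz' undo_depth=3 redo_depth=1
After op 6 (delete): buf='barh' undo_depth=4 redo_depth=0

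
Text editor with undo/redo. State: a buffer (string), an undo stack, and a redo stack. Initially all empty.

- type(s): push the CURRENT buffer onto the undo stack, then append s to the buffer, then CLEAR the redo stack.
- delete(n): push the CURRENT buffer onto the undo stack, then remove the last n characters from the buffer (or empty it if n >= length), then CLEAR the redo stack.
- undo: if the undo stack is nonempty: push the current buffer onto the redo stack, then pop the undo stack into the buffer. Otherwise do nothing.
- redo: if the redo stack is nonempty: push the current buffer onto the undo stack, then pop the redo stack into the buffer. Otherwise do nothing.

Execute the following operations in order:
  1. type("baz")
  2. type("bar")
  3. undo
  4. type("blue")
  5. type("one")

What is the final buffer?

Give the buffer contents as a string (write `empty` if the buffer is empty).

After op 1 (type): buf='baz' undo_depth=1 redo_depth=0
After op 2 (type): buf='bazbar' undo_depth=2 redo_depth=0
After op 3 (undo): buf='baz' undo_depth=1 redo_depth=1
After op 4 (type): buf='bazblue' undo_depth=2 redo_depth=0
After op 5 (type): buf='bazblueone' undo_depth=3 redo_depth=0

Answer: bazblueone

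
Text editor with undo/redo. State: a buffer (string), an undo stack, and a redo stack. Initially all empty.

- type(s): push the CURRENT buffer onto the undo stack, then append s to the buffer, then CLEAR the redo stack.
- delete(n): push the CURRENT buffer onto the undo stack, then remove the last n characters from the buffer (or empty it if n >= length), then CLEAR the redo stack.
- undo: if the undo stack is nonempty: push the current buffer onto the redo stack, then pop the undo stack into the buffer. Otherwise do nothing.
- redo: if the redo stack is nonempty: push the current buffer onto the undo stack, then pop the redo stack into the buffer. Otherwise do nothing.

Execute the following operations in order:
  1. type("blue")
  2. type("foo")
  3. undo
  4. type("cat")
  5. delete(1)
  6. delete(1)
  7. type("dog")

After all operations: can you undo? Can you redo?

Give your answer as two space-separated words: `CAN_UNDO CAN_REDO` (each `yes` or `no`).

After op 1 (type): buf='blue' undo_depth=1 redo_depth=0
After op 2 (type): buf='bluefoo' undo_depth=2 redo_depth=0
After op 3 (undo): buf='blue' undo_depth=1 redo_depth=1
After op 4 (type): buf='bluecat' undo_depth=2 redo_depth=0
After op 5 (delete): buf='blueca' undo_depth=3 redo_depth=0
After op 6 (delete): buf='bluec' undo_depth=4 redo_depth=0
After op 7 (type): buf='bluecdog' undo_depth=5 redo_depth=0

Answer: yes no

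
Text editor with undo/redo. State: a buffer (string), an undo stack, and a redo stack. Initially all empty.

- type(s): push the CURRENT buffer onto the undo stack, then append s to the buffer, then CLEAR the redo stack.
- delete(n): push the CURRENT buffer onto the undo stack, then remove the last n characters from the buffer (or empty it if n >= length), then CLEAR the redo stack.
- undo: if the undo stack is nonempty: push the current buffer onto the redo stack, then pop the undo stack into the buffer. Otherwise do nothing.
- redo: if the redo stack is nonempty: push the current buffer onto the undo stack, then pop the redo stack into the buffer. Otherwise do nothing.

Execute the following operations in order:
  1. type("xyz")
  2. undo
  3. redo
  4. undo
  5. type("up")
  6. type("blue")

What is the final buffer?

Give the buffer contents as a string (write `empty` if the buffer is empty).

After op 1 (type): buf='xyz' undo_depth=1 redo_depth=0
After op 2 (undo): buf='(empty)' undo_depth=0 redo_depth=1
After op 3 (redo): buf='xyz' undo_depth=1 redo_depth=0
After op 4 (undo): buf='(empty)' undo_depth=0 redo_depth=1
After op 5 (type): buf='up' undo_depth=1 redo_depth=0
After op 6 (type): buf='upblue' undo_depth=2 redo_depth=0

Answer: upblue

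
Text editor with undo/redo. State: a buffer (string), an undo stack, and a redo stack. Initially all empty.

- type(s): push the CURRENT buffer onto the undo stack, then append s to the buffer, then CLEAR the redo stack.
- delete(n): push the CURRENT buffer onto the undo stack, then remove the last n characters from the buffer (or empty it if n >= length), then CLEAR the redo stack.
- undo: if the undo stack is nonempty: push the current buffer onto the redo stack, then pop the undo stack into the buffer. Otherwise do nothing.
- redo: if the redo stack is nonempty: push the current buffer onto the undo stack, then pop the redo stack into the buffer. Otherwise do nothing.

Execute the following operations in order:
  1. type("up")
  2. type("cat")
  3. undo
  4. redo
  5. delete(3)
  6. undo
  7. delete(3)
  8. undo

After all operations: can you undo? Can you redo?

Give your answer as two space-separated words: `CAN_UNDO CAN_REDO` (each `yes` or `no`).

After op 1 (type): buf='up' undo_depth=1 redo_depth=0
After op 2 (type): buf='upcat' undo_depth=2 redo_depth=0
After op 3 (undo): buf='up' undo_depth=1 redo_depth=1
After op 4 (redo): buf='upcat' undo_depth=2 redo_depth=0
After op 5 (delete): buf='up' undo_depth=3 redo_depth=0
After op 6 (undo): buf='upcat' undo_depth=2 redo_depth=1
After op 7 (delete): buf='up' undo_depth=3 redo_depth=0
After op 8 (undo): buf='upcat' undo_depth=2 redo_depth=1

Answer: yes yes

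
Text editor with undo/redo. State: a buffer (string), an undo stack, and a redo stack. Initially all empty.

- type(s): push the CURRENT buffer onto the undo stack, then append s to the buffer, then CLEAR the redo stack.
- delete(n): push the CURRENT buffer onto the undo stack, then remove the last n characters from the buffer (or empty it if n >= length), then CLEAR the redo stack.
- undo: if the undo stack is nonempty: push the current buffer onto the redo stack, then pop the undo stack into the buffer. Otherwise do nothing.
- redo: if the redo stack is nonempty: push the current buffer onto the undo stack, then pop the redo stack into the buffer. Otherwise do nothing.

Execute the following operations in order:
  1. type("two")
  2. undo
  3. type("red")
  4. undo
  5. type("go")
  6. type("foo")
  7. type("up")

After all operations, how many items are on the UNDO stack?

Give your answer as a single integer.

After op 1 (type): buf='two' undo_depth=1 redo_depth=0
After op 2 (undo): buf='(empty)' undo_depth=0 redo_depth=1
After op 3 (type): buf='red' undo_depth=1 redo_depth=0
After op 4 (undo): buf='(empty)' undo_depth=0 redo_depth=1
After op 5 (type): buf='go' undo_depth=1 redo_depth=0
After op 6 (type): buf='gofoo' undo_depth=2 redo_depth=0
After op 7 (type): buf='gofooup' undo_depth=3 redo_depth=0

Answer: 3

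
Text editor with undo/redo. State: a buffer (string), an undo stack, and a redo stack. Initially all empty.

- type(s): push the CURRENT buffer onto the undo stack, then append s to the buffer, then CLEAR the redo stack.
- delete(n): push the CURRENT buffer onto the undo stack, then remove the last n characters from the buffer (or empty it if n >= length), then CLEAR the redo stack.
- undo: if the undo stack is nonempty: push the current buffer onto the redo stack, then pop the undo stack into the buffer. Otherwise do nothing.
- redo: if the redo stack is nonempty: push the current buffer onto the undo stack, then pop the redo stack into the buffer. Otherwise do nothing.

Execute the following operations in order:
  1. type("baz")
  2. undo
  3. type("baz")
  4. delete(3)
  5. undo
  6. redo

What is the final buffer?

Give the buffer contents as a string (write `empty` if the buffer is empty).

After op 1 (type): buf='baz' undo_depth=1 redo_depth=0
After op 2 (undo): buf='(empty)' undo_depth=0 redo_depth=1
After op 3 (type): buf='baz' undo_depth=1 redo_depth=0
After op 4 (delete): buf='(empty)' undo_depth=2 redo_depth=0
After op 5 (undo): buf='baz' undo_depth=1 redo_depth=1
After op 6 (redo): buf='(empty)' undo_depth=2 redo_depth=0

Answer: empty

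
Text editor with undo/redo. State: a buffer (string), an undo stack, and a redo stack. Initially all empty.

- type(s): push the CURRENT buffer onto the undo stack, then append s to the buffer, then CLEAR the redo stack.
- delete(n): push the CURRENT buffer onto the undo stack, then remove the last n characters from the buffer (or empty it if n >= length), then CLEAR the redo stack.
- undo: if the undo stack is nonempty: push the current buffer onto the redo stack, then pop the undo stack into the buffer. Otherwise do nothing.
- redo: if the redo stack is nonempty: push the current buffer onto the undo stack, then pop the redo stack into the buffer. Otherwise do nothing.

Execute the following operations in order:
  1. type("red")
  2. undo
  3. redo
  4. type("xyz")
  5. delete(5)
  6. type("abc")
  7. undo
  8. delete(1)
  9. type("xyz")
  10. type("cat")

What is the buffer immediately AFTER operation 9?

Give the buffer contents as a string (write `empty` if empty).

Answer: xyz

Derivation:
After op 1 (type): buf='red' undo_depth=1 redo_depth=0
After op 2 (undo): buf='(empty)' undo_depth=0 redo_depth=1
After op 3 (redo): buf='red' undo_depth=1 redo_depth=0
After op 4 (type): buf='redxyz' undo_depth=2 redo_depth=0
After op 5 (delete): buf='r' undo_depth=3 redo_depth=0
After op 6 (type): buf='rabc' undo_depth=4 redo_depth=0
After op 7 (undo): buf='r' undo_depth=3 redo_depth=1
After op 8 (delete): buf='(empty)' undo_depth=4 redo_depth=0
After op 9 (type): buf='xyz' undo_depth=5 redo_depth=0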